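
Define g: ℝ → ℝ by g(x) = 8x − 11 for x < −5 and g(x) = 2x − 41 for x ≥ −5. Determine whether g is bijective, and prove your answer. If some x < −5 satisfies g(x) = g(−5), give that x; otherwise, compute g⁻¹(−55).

-11/2

Both pieces are strictly increasing (slopes 8 and 2), so each is injective on its own interval.
The left piece maps (−∞, −5) onto (−∞, −51); the right piece maps [−5, ∞) onto [−51, ∞).
Since −51 = −51, the images partition ℝ: g is injective and surjective, hence bijective.
Because the two images are disjoint, no x < −5 has g(x) = g(−5), so we compute g⁻¹(−55): −55 lies in (−∞, −51), so solve 8x − 11 = −55: x = (−55 + 11)/8 = −11/2.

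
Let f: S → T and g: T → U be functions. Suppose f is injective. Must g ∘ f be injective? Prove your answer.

not injective

No. Take S = T = U = {0, 1}, f = identity (injective), and g(x) = 0 for every x.
Then (g ∘ f)(0) = 0 = (g ∘ f)(1) with 0 ≠ 1, so g ∘ f is not injective.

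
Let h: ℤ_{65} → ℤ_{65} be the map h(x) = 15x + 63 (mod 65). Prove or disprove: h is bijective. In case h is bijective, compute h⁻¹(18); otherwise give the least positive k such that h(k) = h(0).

Recall: h is injective if h(a) = h(b) implies a = b.
We have gcd(15, 65) = 5 > 1. Taking a = 0 and b = 13: h(0) = 63 and h(13) = 15·13 + 63 = 258 ≡ 63 (mod 65).
So h(0) = h(13) while 0 ≠ 13, therefore h is not injective, hence not bijective.
Since h is not bijective, we find the least positive k with h(k) = h(0): this means 15k ≡ 0 (mod 65), i.e. 65 ∣ 15k. Since gcd(15, 65) = 5, dividing through by 5 this holds exactly when 13 ∣ 3k, and as gcd(3, 13) = 1, exactly when 13 ∣ k.
The smallest positive such k is 13.

13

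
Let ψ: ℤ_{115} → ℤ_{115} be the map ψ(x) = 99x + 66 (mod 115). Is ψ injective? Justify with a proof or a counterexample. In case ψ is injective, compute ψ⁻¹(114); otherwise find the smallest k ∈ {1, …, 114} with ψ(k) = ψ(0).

112

If ψ(x_1) = ψ(x_2), then 99x_1 ≡ 99x_2 (mod 115). Because gcd(99, 115) = 1, we may cancel 99 to get x_1 ≡ x_2 (mod 115).
Hence ψ is injective.
We now compute 99⁻¹ mod 115 explicitly. Euclid's algorithm: 115 = 1·99 + 16, 99 = 6·16 + 3, 16 = 5·3 + 1; back-substituting gives 1 = 79·99 − 68·115, so 99⁻¹ ≡ 79 (mod 115).
Since ψ is injective, we find ψ⁻¹(114): we need 99x ≡ 114 − 66 ≡ 48 (mod 115). Using 99⁻¹ = 79: x ≡ 79·48 = 3792 = 32·115 + 112, so x = 112.
Check: ψ(112) = 99·112 + 66 = 11154 = 96·115 + 114 ≡ 114 (mod 115).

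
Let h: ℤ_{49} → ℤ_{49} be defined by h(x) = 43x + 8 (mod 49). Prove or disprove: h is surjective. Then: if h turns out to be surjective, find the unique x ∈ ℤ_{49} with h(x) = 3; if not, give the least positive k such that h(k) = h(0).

Since gcd(43, 49) = 1, 43 is invertible modulo 49. Euclid's algorithm: 49 = 1·43 + 6, 43 = 7·6 + 1; back-substituting gives 1 = 8·43 − 7·49, so 43⁻¹ ≡ 8 (mod 49).
For any y ∈ ℤ_{49}, x = 8(y − 8) mod 49 satisfies h(x) = 43·8(y − 8) + 8 ≡ y (since 43·8 ≡ 1 mod 49). So every y has a preimage.
So h is surjective.
Since h is surjective, we compute h⁻¹(3): solve 43x + 8 ≡ 3 (mod 49), i.e. 43x ≡ 44 (mod 49).
Multiplying by 43⁻¹ = 8 gives x ≡ 8·44 = 352 = 7·49 + 9 ≡ 9 (mod 49).
Check: h(9) = 43·9 + 8 = 395 = 8·49 + 3 ≡ 3 (mod 49).

9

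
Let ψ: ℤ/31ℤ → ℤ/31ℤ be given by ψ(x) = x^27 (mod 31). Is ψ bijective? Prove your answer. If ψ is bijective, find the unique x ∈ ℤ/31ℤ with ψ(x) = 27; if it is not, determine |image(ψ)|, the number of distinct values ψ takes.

11

ψ(1) = 1^27 = 1.
ψ(5): Repeated squaring mod 31: 5^1 ≡ 5, 5^2 ≡ 5² = 25, 5^4 ≡ 25² = 625 ≡ 5, 5^8 ≡ 5² = 25, 5^16 ≡ 25² = 625 ≡ 5. Since 27 = 16 + 8 + 2 + 1, 5^27 ≡ 5·25·25·5: 5·25 = 125 ≡ 1, then 1·25 = 25, then 25·5 = 125 ≡ 1. So 5^27 ≡ 1 (mod 31).
So ψ(1) = ψ(5) = 1 while 1 ≠ 5, thus ψ is not injective, hence not bijective.
Since ψ is not bijective, we determine |image(ψ)|. Computing x^27 mod 31 for each x (by repeated squaring, reducing mod 31 at every step), the values ψ(0), ψ(1), …, ψ(30) are: 0, 1, 4, 23, 16, 1, 30, 16, 2, 2, 4, 15, 27, 23, 2, 23, 8, 29, 8, 4, 16, 27, 29, 29, 15, 1, 30, 15, 8, 27, 30.
The distinct values are {0, 1, 2, 4, 8, 15, 16, 23, 27, 29, 30}; there are 11 of them.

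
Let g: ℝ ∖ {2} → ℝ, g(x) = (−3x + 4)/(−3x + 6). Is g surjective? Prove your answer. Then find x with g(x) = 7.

19/9

If g(x) = 1, cross-multiplying gives −3(−3x + 4) = −3(−3x + 6), which simplifies to −12 = −18 — false.  So 1 has no preimage and g is not surjective.
Solving g(x) = 7: cross-multiplying gives −3x + 4 = 7(−3x + 6), which rearranges to 18x = 38, so x = 19/9.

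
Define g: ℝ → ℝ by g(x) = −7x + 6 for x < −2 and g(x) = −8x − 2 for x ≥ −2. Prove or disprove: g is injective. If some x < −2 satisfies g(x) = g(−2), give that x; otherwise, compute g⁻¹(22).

Both pieces are strictly decreasing (slopes −7 and −8), so each is injective on its own interval.
The left piece maps (−∞, −2) onto (20, ∞); the right piece maps [−2, ∞) onto (−∞, 14].
These images are disjoint, so no value is attained by both pieces. Hence g is injective.
Because the two images are disjoint, no x < −2 has g(x) = g(−2), so we compute g⁻¹(22): 22 lies in (20, ∞), so solve −7x + 6 = 22: x = (22 − 6)/(−7) = −16/7.

-16/7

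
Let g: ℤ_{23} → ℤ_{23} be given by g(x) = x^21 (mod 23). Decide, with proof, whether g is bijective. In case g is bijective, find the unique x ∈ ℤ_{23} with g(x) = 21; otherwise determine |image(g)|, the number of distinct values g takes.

Since 23 is prime, the nonzero elements of ℤ_{23} form a cyclic group of order 22.
As gcd(21, 22) = 1, raising to the 21st power is a bijection on this group: if u^21 ≡ v^21 then (uv^{−1})^21 = 1, and the only element of order dividing gcd(21, 22) = 1 is 1, so u = v.
With g(0) = 0 this makes g injective on all of ℤ_{23}, hence bijective (finite equal-size domain and codomain). In particular g is bijective.
Since g is bijective, we find the preimage of 21. The inverse of x ↦ x^21 on (ℤ_{23})^× is x ↦ x^21, because 21·21 = 441 = 20·22 + 1 ≡ 1 (mod 22) and x^{22} = 1 for x ≠ 0 (Fermat). So g⁻¹(21) = 21^21 mod 23.
Repeated squaring mod 23: 21^1 ≡ 21, 21^2 ≡ 21² = 441 ≡ 4, 21^4 ≡ 4² = 16, 21^8 ≡ 16² = 256 ≡ 3, 21^16 ≡ 3² = 9. Since 21 = 16 + 4 + 1, 21^21 ≡ 9·16·21: 9·16 = 144 ≡ 6, then 6·21 = 126 ≡ 11. So 21^21 ≡ 11 (mod 23).
Hence g⁻¹(21) = 11.

11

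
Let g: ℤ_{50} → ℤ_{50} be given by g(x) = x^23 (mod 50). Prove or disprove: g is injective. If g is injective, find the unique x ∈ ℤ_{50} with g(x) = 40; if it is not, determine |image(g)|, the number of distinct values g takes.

g(0) = 0^23 = 0.
g(10): Repeated squaring mod 50: 10^1 ≡ 10, 10^2 ≡ 10² = 100 ≡ 0, 10^4 ≡ 0² = 0, 10^8 ≡ 0² = 0, 10^16 ≡ 0² = 0. Since 23 = 16 + 4 + 2 + 1, 10^23 ≡ 0·0·0·10: 0·0 = 0, then 0·0 = 0, then 0·10 = 0. So 10^23 ≡ 0 (mod 50).
So g(0) = g(10) = 0 while 0 ≠ 10, hence g is not injective.
Since g is not injective, we determine |image(g)|. Computing x^23 mod 50 for each x (by repeated squaring, reducing mod 50 at every step), the values g(0), g(1), …, g(49) are: 0, 1, 8, 27, 14, 25, 16, 43, 12, 29, 0, 31, 28, 47, 44, 25, 46, 13, 32, 9, 0, 11, 48, 17, 24, 25, 26, 33, 2, 39, 0, 41, 18, 37, 4, 25, 6, 3, 22, 19, 0, 21, 38, 7, 34, 25, 36, 23, 42, 49.
The distinct values are {0, 1, 2, 3, 4, 6, 7, 8, 9, 11, 12, 13, 14, 16, 17, 18, 19, 21, 22, 23, 24, 25, 26, 27, 28, 29, 31, 32, 33, 34, 36, 37, 38, 39, 41, 42, 43, 44, 46, 47, 48, 49}; there are 42 of them.

42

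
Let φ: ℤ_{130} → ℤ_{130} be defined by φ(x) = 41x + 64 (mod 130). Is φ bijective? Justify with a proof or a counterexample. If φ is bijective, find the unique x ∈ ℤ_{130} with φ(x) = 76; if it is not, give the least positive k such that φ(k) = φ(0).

If φ(a) = φ(b), then 41a ≡ 41b (mod 130). Because gcd(41, 130) = 1, we may cancel 41 to get a ≡ b (mod 130).
We now compute 41⁻¹ mod 130 explicitly. Euclid's algorithm: 130 = 3·41 + 7, 41 = 5·7 + 6, 7 = 1·6 + 1; back-substituting gives 1 = 111·41 − 35·130, so 41⁻¹ ≡ 111 (mod 130).
Then y ↦ 111(y − 64) is a two-sided inverse to φ, so every y ∈ ℤ_{130} has a preimage.
Therefore φ is bijective.
Since φ is bijective, we compute φ⁻¹(76): solve 41x + 64 ≡ 76 (mod 130), i.e. 41x ≡ 12 (mod 130).
Multiplying by 41⁻¹ = 111 gives x ≡ 111·12 = 1332 = 10·130 + 32 ≡ 32 (mod 130).
Check: φ(32) = 41·32 + 64 = 1376 = 10·130 + 76 ≡ 76 (mod 130).

32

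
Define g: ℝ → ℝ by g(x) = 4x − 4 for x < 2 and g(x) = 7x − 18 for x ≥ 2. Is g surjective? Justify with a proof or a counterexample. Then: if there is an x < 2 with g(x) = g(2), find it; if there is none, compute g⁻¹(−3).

0

Both pieces are strictly increasing (slopes 4 and 7), so each is injective on its own interval.
The left piece maps (−∞, 2) onto (−∞, 4); the right piece maps [2, ∞) onto [−4, ∞).
The union (−∞, 4) ∪ [−4, ∞) covers ℝ, so g is surjective.
For the follow-up: the images overlap, so an x < 2 with g(x) = g(2) exists. g(2) = −4; solving 4x − 4 = −4 for x < 2 gives x = (−4 + 4)/4 = 0.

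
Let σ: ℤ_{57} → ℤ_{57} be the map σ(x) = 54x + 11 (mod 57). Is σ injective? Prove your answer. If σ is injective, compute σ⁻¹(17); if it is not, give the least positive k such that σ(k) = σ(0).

We have gcd(54, 57) = 3 > 1. Taking u = 0 and v = 19: σ(0) = 11 and σ(19) = 54·19 + 11 = 1037 ≡ 11 (mod 57).
So σ(0) = σ(19) while 0 ≠ 19, so σ is not injective.
Since σ is not injective, we find the least positive k with σ(k) = σ(0): this means 54k ≡ 0 (mod 57), i.e. 57 ∣ 54k. Since gcd(54, 57) = 3, dividing through by 3 this holds exactly when 19 ∣ 18k, and as gcd(18, 19) = 1, exactly when 19 ∣ k.
The smallest positive such k is 19.

19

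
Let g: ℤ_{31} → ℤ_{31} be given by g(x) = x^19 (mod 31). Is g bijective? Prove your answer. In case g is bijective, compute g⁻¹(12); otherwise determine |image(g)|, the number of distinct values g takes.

3

Since 31 is prime, the nonzero elements of ℤ_{31} form a cyclic group of order 30.
As gcd(19, 30) = 1, raising to the 19th power is a bijection on this group: if a^19 ≡ b^19 then (ab^{−1})^19 = 1, and the only element of order dividing gcd(19, 30) = 1 is 1, so a = b.
With g(0) = 0 this makes g injective on all of ℤ_{31}, hence bijective (finite equal-size domain and codomain). In particular g is bijective.
Since g is bijective, we find the preimage of 12. The inverse of x ↦ x^19 on (ℤ_{31})^× is x ↦ x^19, because 19·19 = 361 = 12·30 + 1 ≡ 1 (mod 30) and x^{30} = 1 for x ≠ 0 (Fermat). So g⁻¹(12) = 12^19 mod 31.
Repeated squaring mod 31: 12^1 ≡ 12, 12^2 ≡ 12² = 144 ≡ 20, 12^4 ≡ 20² = 400 ≡ 28, 12^8 ≡ 28² = 784 ≡ 9, 12^16 ≡ 9² = 81 ≡ 19. Since 19 = 16 + 2 + 1, 12^19 ≡ 19·20·12: 19·20 = 380 ≡ 8, then 8·12 = 96 ≡ 3. So 12^19 ≡ 3 (mod 31).
Hence g⁻¹(12) = 3.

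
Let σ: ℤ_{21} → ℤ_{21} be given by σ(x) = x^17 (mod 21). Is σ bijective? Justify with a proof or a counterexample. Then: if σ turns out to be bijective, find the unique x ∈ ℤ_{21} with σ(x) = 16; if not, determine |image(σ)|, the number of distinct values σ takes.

4

Computing x^17 mod 21 for each x (by repeated squaring, reducing mod 21 at every step), the values σ(0), σ(1), …, σ(20) are: 0, 1, 11, 12, 16, 17, 6, 7, 8, 18, 19, 2, 3, 13, 14, 15, 4, 5, 9, 10, 20.
Every element of ℤ_{21} appears exactly once in this list, so σ is a bijection, and in particular bijective.
Since σ is bijective, we read off the preimage of 16 from the same table: σ(4) = 16, so σ⁻¹(16) = 4.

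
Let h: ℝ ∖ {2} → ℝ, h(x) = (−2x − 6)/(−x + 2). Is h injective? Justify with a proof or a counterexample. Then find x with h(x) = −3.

0

Suppose h(x_1) = h(x_2). Cross-multiplying: (−2x_1 − 6)(−x_2 + 2) = (−2x_2 − 6)(−x_1 + 2).
Expanding both sides and cancelling the symmetric terms leaves −10·(x_1 − x_2) = 0. Since −10 ≠ 0, x_1 = x_2. Therefore h is injective.
Solving h(x) = −3: cross-multiplying gives −2x − 6 = −3(−x + 2), which rearranges to −5x = 0, so x = 0.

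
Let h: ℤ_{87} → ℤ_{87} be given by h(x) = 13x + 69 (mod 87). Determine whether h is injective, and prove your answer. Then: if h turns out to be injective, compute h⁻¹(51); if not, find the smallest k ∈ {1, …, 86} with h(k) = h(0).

12

Suppose h(a) = h(b) in ℤ_{87}. Then 13a + 69 ≡ 13b + 69 (mod 87), so 13(a − b) ≡ 0 (mod 87).
Since gcd(13, 87) = 1, 13 is invertible modulo 87, so a − b ≡ 0 (mod 87), i.e. a = b.
Therefore h is injective.
We now compute 13⁻¹ mod 87 explicitly. Euclid's algorithm: 87 = 6·13 + 9, 13 = 1·9 + 4, 9 = 2·4 + 1; back-substituting gives 1 = 67·13 − 10·87, so 13⁻¹ ≡ 67 (mod 87).
Since h is injective, we find h⁻¹(51): we need 13x ≡ 51 − 69 ≡ 69 (mod 87). Using 13⁻¹ = 67: x ≡ 67·69 = 4623 = 53·87 + 12, so x = 12.
Check: h(12) = 13·12 + 69 = 225 = 2·87 + 51 ≡ 51 (mod 87).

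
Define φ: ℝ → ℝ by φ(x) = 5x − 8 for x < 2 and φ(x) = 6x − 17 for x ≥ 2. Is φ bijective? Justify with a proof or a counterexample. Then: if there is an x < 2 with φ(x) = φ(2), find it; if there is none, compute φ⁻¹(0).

3/5

Both pieces are strictly increasing (slopes 5 and 6), so each is injective on its own interval.
The left piece maps (−∞, 2) onto (−∞, 2); the right piece maps [2, ∞) onto [−5, ∞).
These images overlap. In particular φ(2) = −5 (right piece), and solving 5x − 8 = −5 on the left piece gives x = 3/5 < 2.
So φ(3/5) = φ(2) with 3/5 ≠ 2, and φ is not injective, hence not bijective. This x = 3/5 is the requested value below 2.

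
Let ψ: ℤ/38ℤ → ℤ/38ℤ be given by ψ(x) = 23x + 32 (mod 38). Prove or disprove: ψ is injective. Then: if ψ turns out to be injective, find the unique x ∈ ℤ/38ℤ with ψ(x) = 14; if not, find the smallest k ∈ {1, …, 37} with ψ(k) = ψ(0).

Suppose ψ(x_1) = ψ(x_2) in ℤ/38ℤ. Then 23x_1 + 32 ≡ 23x_2 + 32 (mod 38), therefore 23(x_1 − x_2) ≡ 0 (mod 38).
Since gcd(23, 38) = 1, 23 is invertible modulo 38, thus x_1 − x_2 ≡ 0 (mod 38), i.e. x_1 = x_2.
Hence ψ is injective.
We now compute 23⁻¹ mod 38 explicitly. Euclid's algorithm: 38 = 1·23 + 15, 23 = 1·15 + 8, 15 = 1·8 + 7, 8 = 1·7 + 1; back-substituting gives 1 = 5·23 − 3·38, so 23⁻¹ ≡ 5 (mod 38).
Since ψ is injective, we compute ψ⁻¹(14): solve 23x + 32 ≡ 14 (mod 38), i.e. 23x ≡ 20 (mod 38).
Multiplying by 23⁻¹ = 5 gives x ≡ 5·20 = 100 = 2·38 + 24 ≡ 24 (mod 38).
Check: ψ(24) = 23·24 + 32 = 584 = 15·38 + 14 ≡ 14 (mod 38).

24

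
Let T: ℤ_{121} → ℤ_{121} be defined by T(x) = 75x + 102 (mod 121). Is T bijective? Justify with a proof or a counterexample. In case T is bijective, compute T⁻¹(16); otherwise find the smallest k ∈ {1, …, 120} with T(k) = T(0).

65

If T(a) = T(b), then 75a ≡ 75b (mod 121). Because gcd(75, 121) = 1, we may cancel 75 to get a ≡ b (mod 121).
We now compute 75⁻¹ mod 121 explicitly. Euclid's algorithm: 121 = 1·75 + 46, 75 = 1·46 + 29, 46 = 1·29 + 17, 29 = 1·17 + 12, 17 = 1·12 + 5, 12 = 2·5 + 2, 5 = 2·2 + 1; back-substituting gives 1 = 71·75 − 44·121, so 75⁻¹ ≡ 71 (mod 121).
Then y ↦ 71(y − 102) is a two-sided inverse to T, so every y ∈ ℤ_{121} has a preimage.
So T is bijective.
Since T is bijective, we compute T⁻¹(16): solve 75x + 102 ≡ 16 (mod 121), i.e. 75x ≡ 35 (mod 121).
Multiplying by 75⁻¹ = 71 gives x ≡ 71·35 = 2485 = 20·121 + 65 ≡ 65 (mod 121).
Check: T(65) = 75·65 + 102 = 4977 = 41·121 + 16 ≡ 16 (mod 121).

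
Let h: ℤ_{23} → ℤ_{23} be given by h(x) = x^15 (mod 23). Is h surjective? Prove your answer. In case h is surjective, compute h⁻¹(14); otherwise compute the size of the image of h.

Since 23 is prime, the nonzero elements of ℤ_{23} form a cyclic group of order 22.
As gcd(15, 22) = 1, raising to the 15th power is a bijection on this group: if x_1^15 ≡ x_2^15 then (x_1x_2^{−1})^15 = 1, and the only element of order dividing gcd(15, 22) = 1 is 1, so x_1 = x_2.
With h(0) = 0 this makes h injective on all of ℤ_{23}, hence bijective (finite equal-size domain and codomain). In particular h is surjective.
Since h is surjective, we find the preimage of 14. The inverse of x ↦ x^15 on (ℤ_{23})^× is x ↦ x^3, because 15·3 = 45 = 2·22 + 1 ≡ 1 (mod 22) and x^{22} = 1 for x ≠ 0 (Fermat). So h⁻¹(14) = 14^3 mod 23.
Repeated squaring mod 23: 14^1 ≡ 14, 14^2 ≡ 14² = 196 ≡ 12. Since 3 = 2 + 1, 14^3 ≡ 12·14: 12·14 = 168 ≡ 7. So 14^3 ≡ 7 (mod 23).
Hence h⁻¹(14) = 7.

7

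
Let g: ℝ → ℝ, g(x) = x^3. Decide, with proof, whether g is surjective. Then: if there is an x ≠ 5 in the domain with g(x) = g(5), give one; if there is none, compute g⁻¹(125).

For any y ∈ ℝ, x = y^{1/3} ∈ ℝ gives g(x) = y, so g is surjective.
Since x ↦ x^3 is strictly increasing on ℝ, it is injective there, so no x ≠ 5 in the domain has g(x) = g(5). We therefore compute g⁻¹(125) = 125^{1/3} = 5 (indeed 5^3 = 125).

5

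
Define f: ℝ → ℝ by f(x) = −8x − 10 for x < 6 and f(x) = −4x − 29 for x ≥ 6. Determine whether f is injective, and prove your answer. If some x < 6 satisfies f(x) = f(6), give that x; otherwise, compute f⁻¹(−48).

Both pieces are strictly decreasing (slopes −8 and −4), so each is injective on its own interval.
The left piece maps (−∞, 6) onto (−58, ∞); the right piece maps [6, ∞) onto (−∞, −53].
These images overlap. In particular f(6) = −53 (right piece), and solving −8x − 10 = −53 on the left piece gives x = 43/8 < 6.
So f(43/8) = f(6) with 43/8 ≠ 6, and f is not injective. This x = 43/8 is the requested value below 6.

43/8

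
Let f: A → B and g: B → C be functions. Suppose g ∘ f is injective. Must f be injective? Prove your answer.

Suppose f(x_1) = f(x_2). Applying g: (g ∘ f)(x_1) = (g ∘ f)(x_2). Since g ∘ f is injective, x_1 = x_2. Therefore f is injective.

injective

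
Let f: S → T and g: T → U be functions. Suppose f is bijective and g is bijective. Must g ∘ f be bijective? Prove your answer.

Injectivity: if g(f(s)) = g(f(t)) then f(s) = f(t) (g injective) so s = t (f injective).
Surjectivity: for c ∈ U pick b with g(b) = c, then a with f(a) = b; then (g ∘ f)(a) = c.
Thus g ∘ f is bijective.

bijective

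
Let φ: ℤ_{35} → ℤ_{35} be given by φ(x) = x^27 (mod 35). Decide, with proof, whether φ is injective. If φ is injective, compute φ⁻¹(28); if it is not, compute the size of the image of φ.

φ(4): Repeated squaring mod 35: 4^1 ≡ 4, 4^2 ≡ 4² = 16, 4^4 ≡ 16² = 256 ≡ 11, 4^8 ≡ 11² = 121 ≡ 16, 4^16 ≡ 16² = 256 ≡ 11. Since 27 = 16 + 8 + 2 + 1, 4^27 ≡ 11·16·16·4: 11·16 = 176 ≡ 1, then 1·16 = 16, then 16·4 = 64 ≡ 29. So 4^27 ≡ 29 (mod 35).
φ(9): Repeated squaring mod 35: 9^1 ≡ 9, 9^2 ≡ 9² = 81 ≡ 11, 9^4 ≡ 11² = 121 ≡ 16, 9^8 ≡ 16² = 256 ≡ 11, 9^16 ≡ 11² = 121 ≡ 16. Since 27 = 16 + 8 + 2 + 1, 9^27 ≡ 16·11·11·9: 16·11 = 176 ≡ 1, then 1·11 = 11, then 11·9 = 99 ≡ 29. So 9^27 ≡ 29 (mod 35).
So φ(4) = φ(9) = 29 while 4 ≠ 9, hence φ is not injective.
Since φ is not injective, we determine |image(φ)|. Computing x^27 mod 35 for each x (by repeated squaring, reducing mod 35 at every step), the values φ(0), φ(1), …, φ(34) are: 0, 1, 8, 27, 29, 20, 6, 28, 22, 29, 20, 1, 13, 27, 14, 15, 1, 13, 22, 34, 20, 21, 8, 22, 34, 15, 6, 13, 7, 29, 15, 6, 8, 27, 34.
The distinct values are {0, 1, 6, 7, 8, 13, 14, 15, 20, 21, 22, 27, 28, 29, 34}; there are 15 of them.

15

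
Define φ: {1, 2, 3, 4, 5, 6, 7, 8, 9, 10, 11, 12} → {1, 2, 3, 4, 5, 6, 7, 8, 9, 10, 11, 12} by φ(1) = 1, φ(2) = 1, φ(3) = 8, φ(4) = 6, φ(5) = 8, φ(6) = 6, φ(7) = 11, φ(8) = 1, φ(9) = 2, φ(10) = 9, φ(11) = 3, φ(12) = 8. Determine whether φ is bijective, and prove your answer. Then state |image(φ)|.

φ(1) = 1 = φ(2) with 1 ≠ 2, so φ is not injective, hence not bijective.
The image of φ is {1, 2, 3, 6, 8, 9, 11}, which has 7 elements.

7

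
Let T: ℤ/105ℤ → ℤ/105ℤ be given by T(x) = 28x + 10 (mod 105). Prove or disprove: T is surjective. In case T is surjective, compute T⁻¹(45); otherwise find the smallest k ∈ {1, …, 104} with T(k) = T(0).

15

Recall that T is surjective if every y in the codomain equals T(x) for some x in the domain.
Since gcd(28, 105) = 7, we have 28x ≡ 0 (mod 7) for all x, so T(x) ≡ 3 (mod 7).
But 0 ≢ 3 (mod 7), so 0 ∈ ℤ/105ℤ has no preimage. So T is not surjective.
Since T is not surjective, we find the least positive k with T(k) = T(0): this means 28k ≡ 0 (mod 105), i.e. 105 ∣ 28k. Since gcd(28, 105) = 7, dividing through by 7 this holds exactly when 15 ∣ 4k, and as gcd(4, 15) = 1, exactly when 15 ∣ k.
The smallest positive such k is 15.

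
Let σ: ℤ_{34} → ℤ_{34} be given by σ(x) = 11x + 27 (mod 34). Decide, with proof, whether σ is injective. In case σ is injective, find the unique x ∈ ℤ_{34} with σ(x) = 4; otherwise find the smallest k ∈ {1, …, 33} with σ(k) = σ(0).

If σ(a) = σ(b), then 11a ≡ 11b (mod 34). Because gcd(11, 34) = 1, we may cancel 11 to get a ≡ b (mod 34).
So σ is injective.
We now compute 11⁻¹ mod 34 explicitly. Euclid's algorithm: 34 = 3·11 + 1; back-substituting gives 1 = 31·11 − 10·34, so 11⁻¹ ≡ 31 (mod 34).
Since σ is injective, we compute σ⁻¹(4): solve 11x + 27 ≡ 4 (mod 34), i.e. 11x ≡ 11 (mod 34).
Multiplying by 11⁻¹ = 31 gives x ≡ 31·11 = 341 = 10·34 + 1 ≡ 1 (mod 34).
Check: σ(1) = 11·1 + 27 = 38 = 1·34 + 4 ≡ 4 (mod 34).

1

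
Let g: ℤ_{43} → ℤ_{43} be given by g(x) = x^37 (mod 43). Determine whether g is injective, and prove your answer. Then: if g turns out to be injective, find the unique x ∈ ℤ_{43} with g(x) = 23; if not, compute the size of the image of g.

Since 43 is prime, the nonzero elements of ℤ_{43} form a cyclic group of order 42.
As gcd(37, 42) = 1, raising to the 37th power is a bijection on this group: if u^37 ≡ v^37 then (uv^{−1})^37 = 1, and the only element of order dividing gcd(37, 42) = 1 is 1, so u = v.
With g(0) = 0 this makes g injective on all of ℤ_{43}, hence bijective (finite equal-size domain and codomain). In particular g is injective.
Since g is injective, we find the preimage of 23. The inverse of x ↦ x^37 on (ℤ_{43})^× is x ↦ x^25, because 37·25 = 925 = 22·42 + 1 ≡ 1 (mod 42) and x^{42} = 1 for x ≠ 0 (Fermat). So g⁻¹(23) = 23^25 mod 43.
Repeated squaring mod 43: 23^1 ≡ 23, 23^2 ≡ 23² = 529 ≡ 13, 23^4 ≡ 13² = 169 ≡ 40, 23^8 ≡ 40² = 1600 ≡ 9, 23^16 ≡ 9² = 81 ≡ 38. Since 25 = 16 + 8 + 1, 23^25 ≡ 38·9·23: 38·9 = 342 ≡ 41, then 41·23 = 943 ≡ 40. So 23^25 ≡ 40 (mod 43).
Hence g⁻¹(23) = 40.

40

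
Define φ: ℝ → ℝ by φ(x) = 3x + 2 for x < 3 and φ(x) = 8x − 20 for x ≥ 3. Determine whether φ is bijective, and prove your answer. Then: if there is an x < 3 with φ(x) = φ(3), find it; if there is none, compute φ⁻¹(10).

Both pieces are strictly increasing (slopes 3 and 8), so each is injective on its own interval.
The left piece maps (−∞, 3) onto (−∞, 11); the right piece maps [3, ∞) onto [4, ∞).
These images overlap. In particular φ(3) = 4 (right piece), and solving 3x + 2 = 4 on the left piece gives x = 2/3 < 3.
So φ(2/3) = φ(3) with 2/3 ≠ 3, and φ is not injective, hence not bijective. This x = 2/3 is the requested value below 3.

2/3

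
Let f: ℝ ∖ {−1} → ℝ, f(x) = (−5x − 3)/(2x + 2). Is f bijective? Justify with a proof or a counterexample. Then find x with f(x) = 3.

If f(x) = −5/2, cross-multiplying gives 2(−5x − 3) = −5(2x + 2), which simplifies to −6 = −10 — false.  So −5/2 has no preimage and f is not surjective.
So f is not bijective.
Solving f(x) = 3: cross-multiplying gives −5x − 3 = 3(2x + 2), which rearranges to −11x = 9, so x = −9/11.

-9/11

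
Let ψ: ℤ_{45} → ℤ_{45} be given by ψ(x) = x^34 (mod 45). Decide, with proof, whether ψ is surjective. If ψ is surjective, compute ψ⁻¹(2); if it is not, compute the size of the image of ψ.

ψ(2): Repeated squaring mod 45: 2^1 ≡ 2, 2^2 ≡ 2² = 4, 2^4 ≡ 4² = 16, 2^8 ≡ 16² = 256 ≡ 31, 2^16 ≡ 31² = 961 ≡ 16, 2^32 ≡ 16² = 256 ≡ 31. Since 34 = 32 + 2, 2^34 ≡ 31·4: 31·4 = 124 ≡ 34. So 2^34 ≡ 34 (mod 45).
ψ(7): Repeated squaring mod 45: 7^1 ≡ 7, 7^2 ≡ 7² = 49 ≡ 4, 7^4 ≡ 4² = 16, 7^8 ≡ 16² = 256 ≡ 31, 7^16 ≡ 31² = 961 ≡ 16, 7^32 ≡ 16² = 256 ≡ 31. Since 34 = 32 + 2, 7^34 ≡ 31·4: 31·4 = 124 ≡ 34. So 7^34 ≡ 34 (mod 45).
So ψ(2) = ψ(7) = 34 while 2 ≠ 7, therefore ψ is not injective.
A non-injective map from the 45-element set ℤ_{45} to itself takes at most 44 distinct values, so it cannot be surjective. So ψ is not surjective.
Since ψ is not surjective, we determine |image(ψ)|. Computing x^34 mod 45 for each x (by repeated squaring, reducing mod 45 at every step), the values ψ(0), ψ(1), …, ψ(44) are: 0, 1, 34, 9, 31, 40, 36, 34, 19, 36, 10, 16, 9, 4, 31, 0, 16, 19, 9, 1, 25, 36, 4, 4, 36, 25, 1, 9, 19, 16, 0, 31, 4, 9, 16, 10, 36, 19, 34, 36, 40, 31, 9, 34, 1.
The distinct values are {0, 1, 4, 9, 10, 16, 19, 25, 31, 34, 36, 40}; there are 12 of them.

12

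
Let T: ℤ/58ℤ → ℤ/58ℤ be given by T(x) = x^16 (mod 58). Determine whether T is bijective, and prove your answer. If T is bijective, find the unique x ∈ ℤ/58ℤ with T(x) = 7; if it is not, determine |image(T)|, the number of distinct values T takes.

T(3): Repeated squaring mod 58: 3^1 ≡ 3, 3^2 ≡ 3² = 9, 3^4 ≡ 9² = 81 ≡ 23, 3^8 ≡ 23² = 529 ≡ 7, 3^16 ≡ 7² = 49. So 3^16 ≡ 49 (mod 58).
T(7): Repeated squaring mod 58: 7^1 ≡ 7, 7^2 ≡ 7² = 49, 7^4 ≡ 49² = 2401 ≡ 23, 7^8 ≡ 23² = 529 ≡ 7, 7^16 ≡ 7² = 49. So 7^16 ≡ 49 (mod 58).
So T(3) = T(7) = 49 while 3 ≠ 7, so T is not injective, hence not bijective.
Since T is not bijective, we determine |image(T)|. Computing x^16 mod 58 for each x (by repeated squaring, reducing mod 58 at every step), the values T(0), T(1), …, T(57) are: 0, 1, 54, 49, 16, 25, 36, 49, 52, 23, 16, 53, 30, 53, 36, 7, 24, 1, 24, 45, 52, 23, 20, 7, 54, 45, 20, 25, 30, 29, 30, 25, 20, 45, 54, 7, 20, 23, 52, 45, 24, 1, 24, 7, 36, 53, 30, 53, 16, 23, 52, 49, 36, 25, 16, 49, 54, 1.
The distinct values are {0, 1, 7, 16, 20, 23, 24, 25, 29, 30, 36, 45, 49, 52, 53, 54}; there are 16 of them.

16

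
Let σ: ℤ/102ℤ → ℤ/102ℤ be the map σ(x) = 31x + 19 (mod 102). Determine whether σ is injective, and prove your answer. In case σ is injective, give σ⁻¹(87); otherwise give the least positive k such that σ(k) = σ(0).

If σ(u) = σ(v), then 31u ≡ 31v (mod 102). Because gcd(31, 102) = 1, we may cancel 31 to get u ≡ v (mod 102).
Hence σ is injective.
We now compute 31⁻¹ mod 102 explicitly. Euclid's algorithm: 102 = 3·31 + 9, 31 = 3·9 + 4, 9 = 2·4 + 1; back-substituting gives 1 = 79·31 − 24·102, so 31⁻¹ ≡ 79 (mod 102).
Since σ is injective, we compute σ⁻¹(87): solve 31x + 19 ≡ 87 (mod 102), i.e. 31x ≡ 68 (mod 102).
Multiplying by 31⁻¹ = 79 gives x ≡ 79·68 = 5372 = 52·102 + 68 ≡ 68 (mod 102).
Check: σ(68) = 31·68 + 19 = 2127 = 20·102 + 87 ≡ 87 (mod 102).

68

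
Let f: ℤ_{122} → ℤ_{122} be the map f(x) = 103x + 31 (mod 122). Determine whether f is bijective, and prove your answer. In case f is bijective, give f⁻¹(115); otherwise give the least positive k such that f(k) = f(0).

2

Suppose f(u) = f(v) in ℤ_{122}. Then 103u + 31 ≡ 103v + 31 (mod 122), thus 103(u − v) ≡ 0 (mod 122).
Since gcd(103, 122) = 1, 103 is invertible modulo 122, so u − v ≡ 0 (mod 122), i.e. u = v.
We now compute 103⁻¹ mod 122 explicitly. Euclid's algorithm: 122 = 1·103 + 19, 103 = 5·19 + 8, 19 = 2·8 + 3, 8 = 2·3 + 2, 3 = 1·2 + 1; back-substituting gives 1 = 77·103 − 65·122, so 103⁻¹ ≡ 77 (mod 122).
For any y ∈ ℤ_{122}, x = 77(y − 31) mod 122 satisfies f(x) = 103·77(y − 31) + 31 ≡ y (since 103·77 ≡ 1 mod 122). So every y has a preimage.
So f is bijective.
Since f is bijective, we compute f⁻¹(115): solve 103x + 31 ≡ 115 (mod 122), i.e. 103x ≡ 84 (mod 122).
Multiplying by 103⁻¹ = 77 gives x ≡ 77·84 = 6468 = 53·122 + 2 ≡ 2 (mod 122).
Check: f(2) = 103·2 + 31 = 237 = 1·122 + 115 ≡ 115 (mod 122).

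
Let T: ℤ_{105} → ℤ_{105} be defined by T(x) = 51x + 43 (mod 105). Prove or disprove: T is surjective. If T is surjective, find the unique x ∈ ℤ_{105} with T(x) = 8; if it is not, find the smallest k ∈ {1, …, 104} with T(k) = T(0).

35

By definition, T is surjective if every y in the codomain equals T(x) for some x in the domain.
Since gcd(51, 105) = 3, we have 51x ≡ 0 (mod 3) for all x, so T(x) ≡ 1 (mod 3).
But 0 ≢ 1 (mod 3), so 0 ∈ ℤ_{105} has no preimage. So T is not surjective.
Since T is not surjective, we find the least positive k with T(k) = T(0): this means 51k ≡ 0 (mod 105), i.e. 105 ∣ 51k. Since gcd(51, 105) = 3, dividing through by 3 this holds exactly when 35 ∣ 17k, and as gcd(17, 35) = 1, exactly when 35 ∣ k.
The smallest positive such k is 35.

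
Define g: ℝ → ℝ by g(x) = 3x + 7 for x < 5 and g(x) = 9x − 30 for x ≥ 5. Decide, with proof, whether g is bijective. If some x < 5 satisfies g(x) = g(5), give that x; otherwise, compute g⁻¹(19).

8/3

Both pieces are strictly increasing (slopes 3 and 9), so each is injective on its own interval.
The left piece maps (−∞, 5) onto (−∞, 22); the right piece maps [5, ∞) onto [15, ∞).
These images overlap. In particular g(5) = 15 (right piece), and solving 3x + 7 = 15 on the left piece gives x = 8/3 < 5.
So g(8/3) = g(5) with 8/3 ≠ 5, and g is not injective, hence not bijective. This x = 8/3 is the requested value below 5.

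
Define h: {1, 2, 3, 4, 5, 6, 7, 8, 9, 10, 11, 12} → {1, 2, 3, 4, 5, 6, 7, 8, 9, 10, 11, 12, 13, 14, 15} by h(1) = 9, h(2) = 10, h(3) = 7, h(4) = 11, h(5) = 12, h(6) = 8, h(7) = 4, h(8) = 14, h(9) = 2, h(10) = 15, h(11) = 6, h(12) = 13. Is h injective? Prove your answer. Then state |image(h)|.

12

The values h(1), …, h(12) are 9, 10, 7, 11, 12, 8, 4, 14, 2, 15, 6, 13 — all distinct.
So h(x_1) = h(x_2) only when x_1 = x_2, and h is injective.
The image of h is {2, 4, 6, 7, 8, 9, 10, 11, 12, 13, 14, 15}, which has 12 elements.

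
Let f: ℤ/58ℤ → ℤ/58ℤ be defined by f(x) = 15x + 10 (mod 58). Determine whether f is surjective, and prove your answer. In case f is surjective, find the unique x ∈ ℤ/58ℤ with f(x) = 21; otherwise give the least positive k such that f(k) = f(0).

Recall that f is surjective if every y in the codomain equals f(x) for some x in the domain.
Since gcd(15, 58) = 1, 15 is invertible modulo 58. Euclid's algorithm: 58 = 3·15 + 13, 15 = 1·13 + 2, 13 = 6·2 + 1; back-substituting gives 1 = 31·15 − 8·58, so 15⁻¹ ≡ 31 (mod 58).
Then y ↦ 31(y − 10) is a two-sided inverse to f, so every y ∈ ℤ/58ℤ has a preimage.
Thus f is surjective.
Since f is surjective, we compute f⁻¹(21): solve 15x + 10 ≡ 21 (mod 58), i.e. 15x ≡ 11 (mod 58).
Multiplying by 15⁻¹ = 31 gives x ≡ 31·11 = 341 = 5·58 + 51 ≡ 51 (mod 58).
Check: f(51) = 15·51 + 10 = 775 = 13·58 + 21 ≡ 21 (mod 58).

51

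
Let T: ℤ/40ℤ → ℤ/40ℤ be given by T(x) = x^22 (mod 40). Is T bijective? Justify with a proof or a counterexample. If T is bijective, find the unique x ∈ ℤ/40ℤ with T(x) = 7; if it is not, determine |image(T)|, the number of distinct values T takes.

6

T(4): Repeated squaring mod 40: 4^1 ≡ 4, 4^2 ≡ 4² = 16, 4^4 ≡ 16² = 256 ≡ 16, 4^8 ≡ 16² = 256 ≡ 16, 4^16 ≡ 16² = 256 ≡ 16. Since 22 = 16 + 4 + 2, 4^22 ≡ 16·16·16: 16·16 = 256 ≡ 16, then 16·16 = 256 ≡ 16. So 4^22 ≡ 16 (mod 40).
T(6): Repeated squaring mod 40: 6^1 ≡ 6, 6^2 ≡ 6² = 36, 6^4 ≡ 36² = 1296 ≡ 16, 6^8 ≡ 16² = 256 ≡ 16, 6^16 ≡ 16² = 256 ≡ 16. Since 22 = 16 + 4 + 2, 6^22 ≡ 16·16·36: 16·16 = 256 ≡ 16, then 16·36 = 576 ≡ 16. So 6^22 ≡ 16 (mod 40).
So T(4) = T(6) = 16 while 4 ≠ 6, hence T is not injective, hence not bijective.
Since T is not bijective, we determine |image(T)|. Computing x^22 mod 40 for each x (by repeated squaring, reducing mod 40 at every step), the values T(0), T(1), …, T(39) are: 0, 1, 24, 9, 16, 25, 16, 9, 24, 1, 0, 1, 24, 9, 16, 25, 16, 9, 24, 1, 0, 1, 24, 9, 16, 25, 16, 9, 24, 1, 0, 1, 24, 9, 16, 25, 16, 9, 24, 1.
The distinct values are {0, 1, 9, 16, 24, 25}; there are 6 of them.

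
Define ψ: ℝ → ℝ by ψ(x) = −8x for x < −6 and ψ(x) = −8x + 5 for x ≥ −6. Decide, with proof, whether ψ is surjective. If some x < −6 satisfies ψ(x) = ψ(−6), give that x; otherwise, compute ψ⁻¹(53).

-53/8

Both pieces are strictly decreasing (slopes −8 and −8), so each is injective on its own interval.
The left piece maps (−∞, −6) onto (48, ∞); the right piece maps [−6, ∞) onto (−∞, 53].
The union (48, ∞) ∪ (−∞, 53] covers ℝ, so ψ is surjective.
For the follow-up: the images overlap, so an x < −6 with ψ(x) = ψ(−6) exists. ψ(−6) = 53; solving −8x = 53 for x < −6 gives x = (53 − 0)/(−8) = −53/8.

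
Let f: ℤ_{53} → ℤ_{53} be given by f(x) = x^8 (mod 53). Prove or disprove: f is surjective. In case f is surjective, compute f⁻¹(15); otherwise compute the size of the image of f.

14

f(2): Repeated squaring mod 53: 2^1 ≡ 2, 2^2 ≡ 2² = 4, 2^4 ≡ 4² = 16, 2^8 ≡ 16² = 256 ≡ 44. So 2^8 ≡ 44 (mod 53).
f(7): Repeated squaring mod 53: 7^1 ≡ 7, 7^2 ≡ 7² = 49, 7^4 ≡ 49² = 2401 ≡ 16, 7^8 ≡ 16² = 256 ≡ 44. So 7^8 ≡ 44 (mod 53).
So f(2) = f(7) = 44 while 2 ≠ 7, thus f is not injective.
A non-injective map from the 53-element set ℤ_{53} to itself takes at most 52 distinct values, so it cannot be surjective. Hence f is not surjective.
Since f is not surjective, we determine |image(f)|. Computing x^8 mod 53 for each x (by repeated squaring, reducing mod 53 at every step), the values f(0), f(1), …, f(52) are: 0, 1, 44, 42, 28, 15, 46, 44, 13, 15, 24, 10, 10, 36, 28, 47, 42, 49, 24, 36, 49, 46, 16, 1, 16, 13, 47, 47, 13, 16, 1, 16, 46, 49, 36, 24, 49, 42, 47, 28, 36, 10, 10, 24, 15, 13, 44, 46, 15, 28, 42, 44, 1.
The distinct values are {0, 1, 10, 13, 15, 16, 24, 28, 36, 42, 44, 46, 47, 49}; there are 14 of them.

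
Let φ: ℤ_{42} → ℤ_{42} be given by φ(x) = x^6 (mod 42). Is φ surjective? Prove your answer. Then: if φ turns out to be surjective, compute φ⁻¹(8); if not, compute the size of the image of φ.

8

φ(2): Repeated squaring mod 42: 2^1 ≡ 2, 2^2 ≡ 2² = 4, 2^4 ≡ 4² = 16. Since 6 = 4 + 2, 2^6 ≡ 16·4: 16·4 = 64 ≡ 22. So 2^6 ≡ 22 (mod 42).
φ(4): Repeated squaring mod 42: 4^1 ≡ 4, 4^2 ≡ 4² = 16, 4^4 ≡ 16² = 256 ≡ 4. Since 6 = 4 + 2, 4^6 ≡ 4·16: 4·16 = 64 ≡ 22. So 4^6 ≡ 22 (mod 42).
So φ(2) = φ(4) = 22 while 2 ≠ 4, therefore φ is not injective.
A non-injective map from the 42-element set ℤ_{42} to itself takes at most 41 distinct values, so it cannot be surjective. Thus φ is not surjective.
Since φ is not surjective, we determine |image(φ)|. Computing x^6 mod 42 for each x (by repeated squaring, reducing mod 42 at every step), the values φ(0), φ(1), …, φ(41) are: 0, 1, 22, 15, 22, 1, 36, 7, 22, 15, 22, 1, 36, 1, 28, 15, 22, 1, 36, 1, 22, 21, 22, 1, 36, 1, 22, 15, 28, 1, 36, 1, 22, 15, 22, 7, 36, 1, 22, 15, 22, 1.
The distinct values are {0, 1, 7, 15, 21, 22, 28, 36}; there are 8 of them.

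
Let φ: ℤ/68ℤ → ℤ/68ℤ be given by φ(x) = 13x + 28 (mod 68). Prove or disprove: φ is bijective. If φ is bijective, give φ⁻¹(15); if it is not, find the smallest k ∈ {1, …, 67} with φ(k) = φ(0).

67

Recall: φ is injective if φ(s) = φ(t) implies s = t.
Suppose φ(s) = φ(t) in ℤ/68ℤ. Then 13s + 28 ≡ 13t + 28 (mod 68), so 13(s − t) ≡ 0 (mod 68).
Since gcd(13, 68) = 1, 13 is invertible modulo 68, therefore s − t ≡ 0 (mod 68), i.e. s = t.
We now compute 13⁻¹ mod 68 explicitly. Euclid's algorithm: 68 = 5·13 + 3, 13 = 4·3 + 1; back-substituting gives 1 = 21·13 − 4·68, so 13⁻¹ ≡ 21 (mod 68).
Then y ↦ 21(y − 28) is a two-sided inverse to φ, so every y ∈ ℤ/68ℤ has a preimage.
Thus φ is bijective.
Since φ is bijective, we compute φ⁻¹(15): solve 13x + 28 ≡ 15 (mod 68), i.e. 13x ≡ 55 (mod 68).
Multiplying by 13⁻¹ = 21 gives x ≡ 21·55 = 1155 = 16·68 + 67 ≡ 67 (mod 68).
Check: φ(67) = 13·67 + 28 = 899 = 13·68 + 15 ≡ 15 (mod 68).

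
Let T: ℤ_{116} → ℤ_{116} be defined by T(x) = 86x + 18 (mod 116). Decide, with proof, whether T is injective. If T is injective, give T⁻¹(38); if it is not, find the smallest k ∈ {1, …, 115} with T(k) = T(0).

We have gcd(86, 116) = 2 > 1. Taking u = 0 and v = 58: T(0) = 18 and T(58) = 86·58 + 18 = 5006 ≡ 18 (mod 116).
So T(0) = T(58) while 0 ≠ 58, so T is not injective.
Since T is not injective, we find the least positive k with T(k) = T(0): this means 86k ≡ 0 (mod 116), i.e. 116 ∣ 86k. Since gcd(86, 116) = 2, dividing through by 2 this holds exactly when 58 ∣ 43k, and as gcd(43, 58) = 1, exactly when 58 ∣ k.
The smallest positive such k is 58.

58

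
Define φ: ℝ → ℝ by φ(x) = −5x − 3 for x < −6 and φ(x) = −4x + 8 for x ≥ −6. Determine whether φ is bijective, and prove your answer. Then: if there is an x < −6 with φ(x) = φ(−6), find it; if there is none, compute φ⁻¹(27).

-7

Both pieces are strictly decreasing (slopes −5 and −4), so each is injective on its own interval.
The left piece maps (−∞, −6) onto (27, ∞); the right piece maps [−6, ∞) onto (−∞, 32].
These images overlap. In particular φ(−6) = 32 (right piece), and solving −5x − 3 = 32 on the left piece gives x = −7 < −6.
So φ(−7) = φ(−6) with −7 ≠ −6, and φ is not injective, hence not bijective. This x = −7 is the requested value below −6.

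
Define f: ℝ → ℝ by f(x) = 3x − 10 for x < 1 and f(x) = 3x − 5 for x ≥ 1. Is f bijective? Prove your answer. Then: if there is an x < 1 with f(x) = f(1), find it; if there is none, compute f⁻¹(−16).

Both pieces are strictly increasing (slopes 3 and 3), so each is injective on its own interval.
The left piece maps (−∞, 1) onto (−∞, −7); the right piece maps [1, ∞) onto [−2, ∞).
The images leave a gap (−7 has no preimage), so f is not surjective, hence not bijective.
Because the two images are disjoint, no x < 1 has f(x) = f(1), so we compute f⁻¹(−16): −16 lies in (−∞, −7), so solve 3x − 10 = −16: x = (−16 + 10)/3 = −2.

-2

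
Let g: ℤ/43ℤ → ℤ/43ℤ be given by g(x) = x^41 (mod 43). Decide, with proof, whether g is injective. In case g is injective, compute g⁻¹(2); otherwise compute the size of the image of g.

22

Since 43 is prime, the nonzero elements of ℤ/43ℤ form a cyclic group of order 42.
As gcd(41, 42) = 1, raising to the 41st power is a bijection on this group: if u^41 ≡ v^41 then (uv^{−1})^41 = 1, and the only element of order dividing gcd(41, 42) = 1 is 1, so u = v.
With g(0) = 0 this makes g injective on all of ℤ/43ℤ, hence bijective (finite equal-size domain and codomain). In particular g is injective.
Since g is injective, we find the preimage of 2. The inverse of x ↦ x^41 on (ℤ/43ℤ)^× is x ↦ x^41, because 41·41 = 1681 = 40·42 + 1 ≡ 1 (mod 42) and x^{42} = 1 for x ≠ 0 (Fermat). So g⁻¹(2) = 2^41 mod 43.
Repeated squaring mod 43: 2^1 ≡ 2, 2^2 ≡ 2² = 4, 2^4 ≡ 4² = 16, 2^8 ≡ 16² = 256 ≡ 41, 2^16 ≡ 41² = 1681 ≡ 4, 2^32 ≡ 4² = 16. Since 41 = 32 + 8 + 1, 2^41 ≡ 16·41·2: 16·41 = 656 ≡ 11, then 11·2 = 22. So 2^41 ≡ 22 (mod 43).
Hence g⁻¹(2) = 22.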